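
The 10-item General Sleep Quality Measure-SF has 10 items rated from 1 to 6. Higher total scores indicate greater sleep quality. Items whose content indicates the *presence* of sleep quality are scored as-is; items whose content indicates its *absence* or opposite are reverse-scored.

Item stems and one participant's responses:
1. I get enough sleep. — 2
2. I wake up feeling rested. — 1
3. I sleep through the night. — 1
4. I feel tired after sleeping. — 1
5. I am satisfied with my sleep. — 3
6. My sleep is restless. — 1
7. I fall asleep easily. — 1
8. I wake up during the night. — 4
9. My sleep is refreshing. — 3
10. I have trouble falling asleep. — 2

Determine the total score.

31

Items 4, 6, 8, 10 describe the absence/opposite of sleep quality → reverse-score.
reverse-coded value = 7 − response.
  item 1: 2
  item 2: 1
  item 3: 1
  item 4: 7 − 1 = 6
  item 5: 3
  item 6: 7 − 1 = 6
  item 7: 1
  item 8: 7 − 4 = 3
  item 9: 3
  item 10: 7 − 2 = 5
Total = 2 + 1 + 1 + 6 + 3 + 6 + 1 + 3 + 3 + 5 = 31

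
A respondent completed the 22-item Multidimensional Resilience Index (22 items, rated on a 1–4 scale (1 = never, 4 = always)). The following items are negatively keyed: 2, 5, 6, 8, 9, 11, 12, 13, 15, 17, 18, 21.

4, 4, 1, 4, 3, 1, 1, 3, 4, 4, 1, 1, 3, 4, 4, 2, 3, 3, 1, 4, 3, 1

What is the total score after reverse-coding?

53

Apply reverse scoring (reversed = (1+4) − raw = 5 − raw):
  item 2: 5 − 4 = 1
  item 5: 5 − 3 = 2
  item 6: 5 − 1 = 4
  item 8: 5 − 3 = 2
  item 9: 5 − 4 = 1
  item 11: 5 − 1 = 4
  item 12: 5 − 1 = 4
  item 13: 5 − 3 = 2
  item 15: 5 − 4 = 1
  item 17: 5 − 3 = 2
  item 18: 5 − 3 = 2
  item 21: 5 − 3 = 2
Scored items: 4, 1, 1, 4, 2, 4, 1, 2, 1, 4, 4, 4, 2, 4, 1, 2, 2, 2, 1, 4, 2, 1
Total = 4 + 1 + 1 + 4 + 2 + 4 + 1 + 2 + 1 + 4 + 4 + 4 + 2 + 4 + 1 + 2 + 2 + 2 + 1 + 4 + 2 + 1 = 53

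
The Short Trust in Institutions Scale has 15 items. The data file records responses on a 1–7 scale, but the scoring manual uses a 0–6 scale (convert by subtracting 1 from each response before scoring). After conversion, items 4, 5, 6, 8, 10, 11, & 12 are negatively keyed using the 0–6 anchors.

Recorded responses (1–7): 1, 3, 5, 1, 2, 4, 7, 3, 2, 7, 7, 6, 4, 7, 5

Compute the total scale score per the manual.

45

Convert to 0–6: 0, 2, 4, 0, 1, 3, 6, 2, 1, 6, 6, 5, 3, 6, 4
Reverse-coded (on a 0–6 scale, reversed = 6 − raw):
  item 4: 6 − 0 = 6
  item 5: 6 − 1 = 5
  item 6: 6 − 3 = 3
  item 8: 6 − 2 = 4
  item 10: 6 − 6 = 0
  item 11: 6 − 6 = 0
  item 12: 6 − 5 = 1
Scored: 0, 2, 4, 6, 5, 3, 6, 4, 1, 0, 0, 1, 3, 6, 4
Total = 45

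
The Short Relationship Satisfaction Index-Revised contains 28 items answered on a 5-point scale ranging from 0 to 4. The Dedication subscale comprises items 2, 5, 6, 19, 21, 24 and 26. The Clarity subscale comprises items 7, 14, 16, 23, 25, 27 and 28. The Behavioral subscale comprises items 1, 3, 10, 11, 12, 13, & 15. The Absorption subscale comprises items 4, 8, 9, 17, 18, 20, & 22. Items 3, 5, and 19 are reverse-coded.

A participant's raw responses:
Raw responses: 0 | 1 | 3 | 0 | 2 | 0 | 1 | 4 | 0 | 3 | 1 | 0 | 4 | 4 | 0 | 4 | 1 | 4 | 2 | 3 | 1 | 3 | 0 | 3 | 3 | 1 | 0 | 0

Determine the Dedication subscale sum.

Dedication items: 2, 5, 6, 19, 21, 24, 26.
Of these, items 5 and 19 are reverse-coded; reversed = (0+4) − raw = 4 − raw.
  item 2: 1
  item 5: 4 − 2 = 2
  item 6: 0
  item 19: 4 − 2 = 2
  item 21: 1
  item 24: 3
  item 26: 1
Sum = 1 + 2 + 0 + 2 + 1 + 3 + 1 = 10

10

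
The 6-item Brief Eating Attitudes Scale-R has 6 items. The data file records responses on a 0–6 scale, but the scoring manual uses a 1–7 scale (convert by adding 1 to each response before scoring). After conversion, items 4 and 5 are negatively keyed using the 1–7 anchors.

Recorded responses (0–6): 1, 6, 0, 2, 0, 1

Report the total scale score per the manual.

24

Convert to 1–7: 2, 7, 1, 3, 1, 2
Reverse-coded (on a 1–7 scale, reversed = 8 − raw):
  item 4: 8 − 3 = 5
  item 5: 8 − 1 = 7
Scored: 2, 7, 1, 5, 7, 2
Total = 24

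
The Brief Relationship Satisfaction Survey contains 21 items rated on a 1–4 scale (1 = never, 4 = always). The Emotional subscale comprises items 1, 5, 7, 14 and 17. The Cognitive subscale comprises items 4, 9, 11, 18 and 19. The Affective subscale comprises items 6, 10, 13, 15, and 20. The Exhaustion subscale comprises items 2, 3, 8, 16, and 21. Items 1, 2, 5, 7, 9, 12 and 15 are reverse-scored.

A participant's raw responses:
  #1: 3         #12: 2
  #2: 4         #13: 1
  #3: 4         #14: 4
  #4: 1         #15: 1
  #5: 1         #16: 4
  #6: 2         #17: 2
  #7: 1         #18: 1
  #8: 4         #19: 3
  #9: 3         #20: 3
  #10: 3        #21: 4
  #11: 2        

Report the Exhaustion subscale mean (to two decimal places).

3.40

Exhaustion items: 2, 3, 8, 16, 21.
Of these, item 2 is reverse-scored; on a 1–4 scale, reversed = 5 − raw.
  item 2: 5 − 4 = 1
  item 3: 4
  item 8: 4
  item 16: 4
  item 21: 4
Sum = 1 + 4 + 4 + 4 + 4 = 17
Mean = 17 / 5 = 3.40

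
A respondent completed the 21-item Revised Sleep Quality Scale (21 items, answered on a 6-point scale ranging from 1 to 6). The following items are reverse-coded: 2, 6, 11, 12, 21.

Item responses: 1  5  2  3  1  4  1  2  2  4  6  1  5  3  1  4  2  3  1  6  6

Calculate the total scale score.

Reverse-coded items (reversed = (1+6) − raw = 7 − raw):
  item 2: 7 − 5 = 2
  item 6: 7 − 4 = 3
  item 11: 7 − 6 = 1
  item 12: 7 − 1 = 6
  item 21: 7 − 6 = 1
Scored items: 1, 2, 2, 3, 1, 3, 1, 2, 2, 4, 1, 6, 5, 3, 1, 4, 2, 3, 1, 6, 1
Total = 1 + 2 + 2 + 3 + 1 + 3 + 1 + 2 + 2 + 4 + 1 + 6 + 5 + 3 + 1 + 4 + 2 + 3 + 1 + 6 + 1 = 54

54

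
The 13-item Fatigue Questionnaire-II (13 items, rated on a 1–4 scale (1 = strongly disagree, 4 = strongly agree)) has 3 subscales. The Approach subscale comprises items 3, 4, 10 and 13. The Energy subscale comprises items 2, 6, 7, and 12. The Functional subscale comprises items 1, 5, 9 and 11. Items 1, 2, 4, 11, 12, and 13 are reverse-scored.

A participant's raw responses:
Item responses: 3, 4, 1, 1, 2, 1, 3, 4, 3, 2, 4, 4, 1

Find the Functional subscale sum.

Functional items: 1, 5, 9, 11.
Of these, items 1 & 11 are reverse-scored; reverse-coded value = 5 − response.
  item 1: 5 − 3 = 2
  item 5: 2
  item 9: 3
  item 11: 5 − 4 = 1
Sum = 2 + 2 + 3 + 1 = 8

8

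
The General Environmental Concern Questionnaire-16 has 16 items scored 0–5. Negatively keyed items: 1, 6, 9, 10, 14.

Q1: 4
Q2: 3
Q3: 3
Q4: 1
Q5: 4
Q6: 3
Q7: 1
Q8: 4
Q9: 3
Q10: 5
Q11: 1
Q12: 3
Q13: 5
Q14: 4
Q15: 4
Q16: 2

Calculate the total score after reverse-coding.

37

Reverse-coded items (reversed = (0+5) − raw = 5 − raw):
  item 1: 5 − 4 = 1
  item 6: 5 − 3 = 2
  item 9: 5 − 3 = 2
  item 10: 5 − 5 = 0
  item 14: 5 − 4 = 1
After reverse-coding: 1, 3, 3, 1, 4, 2, 1, 4, 2, 0, 1, 3, 5, 1, 4, 2
Total = 1 + 3 + 3 + 1 + 4 + 2 + 1 + 4 + 2 + 0 + 1 + 3 + 5 + 1 + 4 + 2 = 37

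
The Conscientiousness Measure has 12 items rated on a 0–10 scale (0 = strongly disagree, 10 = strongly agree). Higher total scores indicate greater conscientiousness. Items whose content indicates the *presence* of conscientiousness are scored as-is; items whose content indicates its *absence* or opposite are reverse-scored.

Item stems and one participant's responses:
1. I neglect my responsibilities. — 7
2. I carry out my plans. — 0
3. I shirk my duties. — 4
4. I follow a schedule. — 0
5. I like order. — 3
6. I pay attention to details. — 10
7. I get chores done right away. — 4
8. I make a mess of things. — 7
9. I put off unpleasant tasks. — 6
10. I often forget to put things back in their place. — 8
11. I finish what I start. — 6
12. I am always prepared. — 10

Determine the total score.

Items 1, 3, 8, 9, 10 describe the absence/opposite of conscientiousness → reverse-score.
reversed = (0+10) − raw = 10 − raw.
  item 1: 10 − 7 = 3
  item 2: 0
  item 3: 10 − 4 = 6
  item 4: 0
  item 5: 3
  item 6: 10
  item 7: 4
  item 8: 10 − 7 = 3
  item 9: 10 − 6 = 4
  item 10: 10 − 8 = 2
  item 11: 6
  item 12: 10
Total = 3 + 0 + 6 + 0 + 3 + 10 + 4 + 3 + 4 + 2 + 6 + 10 = 51

51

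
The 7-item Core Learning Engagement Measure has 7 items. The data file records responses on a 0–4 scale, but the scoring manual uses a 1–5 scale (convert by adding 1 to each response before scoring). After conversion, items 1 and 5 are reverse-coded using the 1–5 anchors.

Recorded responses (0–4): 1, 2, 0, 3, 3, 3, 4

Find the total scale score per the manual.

Convert to 1–5: 2, 3, 1, 4, 4, 4, 5
Reverse-coded (reversed = (1+5) − raw = 6 − raw):
  item 1: 6 − 2 = 4
  item 5: 6 − 4 = 2
Scored: 4, 3, 1, 4, 2, 4, 5
Total = 23

23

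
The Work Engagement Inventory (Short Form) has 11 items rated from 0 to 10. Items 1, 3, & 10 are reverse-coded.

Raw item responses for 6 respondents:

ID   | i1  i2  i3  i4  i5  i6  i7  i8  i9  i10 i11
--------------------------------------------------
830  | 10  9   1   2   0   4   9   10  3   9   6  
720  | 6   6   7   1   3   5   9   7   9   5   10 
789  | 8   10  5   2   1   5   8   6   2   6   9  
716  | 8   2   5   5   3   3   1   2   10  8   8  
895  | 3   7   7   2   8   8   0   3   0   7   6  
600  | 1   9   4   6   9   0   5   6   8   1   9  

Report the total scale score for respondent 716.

Respondent 716 raw: 8, 2, 5, 5, 3, 3, 1, 2, 10, 8, 8.
Reverse-coded (reverse-coded value = 10 − response):
  item 1: 10 − 8 = 2
  item 2: 2
  item 3: 10 − 5 = 5
  item 4: 5
  item 5: 3
  item 6: 3
  item 7: 1
  item 8: 2
  item 9: 10
  item 10: 10 − 8 = 2
  item 11: 8
Sum = 2 + 2 + 5 + 5 + 3 + 3 + 1 + 2 + 10 + 2 + 8 = 43

43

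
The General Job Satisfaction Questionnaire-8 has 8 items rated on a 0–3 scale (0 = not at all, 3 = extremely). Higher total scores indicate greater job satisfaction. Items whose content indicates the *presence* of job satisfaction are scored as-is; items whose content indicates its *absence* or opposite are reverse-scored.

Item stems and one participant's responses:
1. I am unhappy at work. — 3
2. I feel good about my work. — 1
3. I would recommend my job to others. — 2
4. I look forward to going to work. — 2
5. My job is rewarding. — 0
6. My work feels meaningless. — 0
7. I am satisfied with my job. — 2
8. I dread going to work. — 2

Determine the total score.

Items 1, 6, 8 describe the absence/opposite of job satisfaction → reverse-score.
reversed = (0+3) − raw = 3 − raw.
  item 1: 3 − 3 = 0
  item 2: 1
  item 3: 2
  item 4: 2
  item 5: 0
  item 6: 3 − 0 = 3
  item 7: 2
  item 8: 3 − 2 = 1
Total = 0 + 1 + 2 + 2 + 0 + 3 + 2 + 1 = 11

11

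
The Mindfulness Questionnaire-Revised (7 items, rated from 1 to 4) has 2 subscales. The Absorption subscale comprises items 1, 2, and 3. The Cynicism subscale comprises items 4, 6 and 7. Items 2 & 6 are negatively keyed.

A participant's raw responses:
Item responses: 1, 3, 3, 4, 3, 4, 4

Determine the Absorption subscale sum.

Absorption items: 1, 2, 3.
Of these, item 2 is negatively keyed; reverse-coded value = 5 − response.
  item 1: 1
  item 2: 5 − 3 = 2
  item 3: 3
Sum = 1 + 2 + 3 = 6

6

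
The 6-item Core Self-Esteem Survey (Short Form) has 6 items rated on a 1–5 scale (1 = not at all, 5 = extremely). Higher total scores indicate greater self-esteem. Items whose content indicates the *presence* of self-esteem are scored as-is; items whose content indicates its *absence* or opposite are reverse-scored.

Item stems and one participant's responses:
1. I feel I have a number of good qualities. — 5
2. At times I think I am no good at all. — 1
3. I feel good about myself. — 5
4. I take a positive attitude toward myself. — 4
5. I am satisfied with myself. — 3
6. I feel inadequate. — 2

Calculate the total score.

26

Items 2, 6 describe the absence/opposite of self-esteem → reverse-score.
reversed = (1+5) − raw = 6 − raw.
  item 1: 5
  item 2: 6 − 1 = 5
  item 3: 5
  item 4: 4
  item 5: 3
  item 6: 6 − 2 = 4
Total = 5 + 5 + 5 + 4 + 3 + 4 = 26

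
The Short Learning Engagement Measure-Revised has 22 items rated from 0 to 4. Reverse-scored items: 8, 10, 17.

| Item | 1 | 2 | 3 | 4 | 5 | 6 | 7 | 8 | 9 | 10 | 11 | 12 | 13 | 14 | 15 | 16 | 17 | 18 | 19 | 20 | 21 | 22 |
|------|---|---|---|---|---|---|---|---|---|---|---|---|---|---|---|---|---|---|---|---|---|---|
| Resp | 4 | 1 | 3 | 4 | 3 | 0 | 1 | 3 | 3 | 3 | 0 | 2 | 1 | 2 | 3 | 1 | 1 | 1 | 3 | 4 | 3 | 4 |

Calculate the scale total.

48

Reverse-scored items use 4 − raw:
  item 8: 4 − 3 = 1
  item 10: 4 − 3 = 1
  item 17: 4 − 1 = 3
After reverse-coding: 4, 1, 3, 4, 3, 0, 1, 1, 3, 1, 0, 2, 1, 2, 3, 1, 3, 1, 3, 4, 3, 4
Total = 4 + 1 + 3 + 4 + 3 + 0 + 1 + 1 + 3 + 1 + 0 + 2 + 1 + 2 + 3 + 1 + 3 + 1 + 3 + 4 + 3 + 4 = 48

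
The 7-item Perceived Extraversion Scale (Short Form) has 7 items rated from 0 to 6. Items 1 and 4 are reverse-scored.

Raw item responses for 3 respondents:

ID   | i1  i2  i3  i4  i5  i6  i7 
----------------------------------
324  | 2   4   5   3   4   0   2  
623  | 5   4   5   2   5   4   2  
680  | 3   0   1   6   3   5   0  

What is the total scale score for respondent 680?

12

Respondent 680 raw: 3, 0, 1, 6, 3, 5, 0.
Reverse-coded (on a 0–6 scale, reversed = 6 − raw):
  item 1: 6 − 3 = 3
  item 2: 0
  item 3: 1
  item 4: 6 − 6 = 0
  item 5: 3
  item 6: 5
  item 7: 0
Sum = 3 + 0 + 1 + 0 + 3 + 5 + 0 = 12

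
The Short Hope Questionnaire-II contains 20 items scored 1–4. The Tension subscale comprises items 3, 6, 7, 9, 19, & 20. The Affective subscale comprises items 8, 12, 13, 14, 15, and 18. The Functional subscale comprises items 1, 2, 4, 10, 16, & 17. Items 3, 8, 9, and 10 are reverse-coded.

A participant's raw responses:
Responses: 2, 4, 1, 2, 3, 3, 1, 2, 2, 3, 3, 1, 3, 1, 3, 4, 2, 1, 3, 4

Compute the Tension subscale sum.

18

Tension items: 3, 6, 7, 9, 19, 20.
Of these, items 3 & 9 are reverse-coded; reversed = (1+4) − raw = 5 − raw.
  item 3: 5 − 1 = 4
  item 6: 3
  item 7: 1
  item 9: 5 − 2 = 3
  item 19: 3
  item 20: 4
Sum = 4 + 3 + 1 + 3 + 3 + 4 = 18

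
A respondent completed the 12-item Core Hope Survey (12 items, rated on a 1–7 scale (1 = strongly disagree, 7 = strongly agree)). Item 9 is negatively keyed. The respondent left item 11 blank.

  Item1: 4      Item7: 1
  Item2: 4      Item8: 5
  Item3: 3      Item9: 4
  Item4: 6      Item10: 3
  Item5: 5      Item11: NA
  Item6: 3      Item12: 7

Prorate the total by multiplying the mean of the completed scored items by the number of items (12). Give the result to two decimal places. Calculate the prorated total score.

Reverse-coded (on a 1–7 scale, reversed = 8 − raw):
  item 9: 8 − 4 = 4
Completed scored items (11 of 12): 4, 4, 3, 6, 5, 3, 1, 5, 4, 3, 7; sum = 45.
Person mean = 45 / 11 ≈ 4.0909
Prorated total = (45 / 11) × 12 = 49.09 (to 2 dp)

49.09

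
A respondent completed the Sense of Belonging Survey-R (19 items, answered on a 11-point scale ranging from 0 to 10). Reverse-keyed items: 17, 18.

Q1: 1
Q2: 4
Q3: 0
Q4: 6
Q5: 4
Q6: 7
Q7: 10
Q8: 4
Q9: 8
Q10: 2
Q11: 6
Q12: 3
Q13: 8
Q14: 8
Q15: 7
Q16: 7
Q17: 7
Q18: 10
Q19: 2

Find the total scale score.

Reversing items 17 & 18 with 10 − raw:
Total = 1 + 4 + 0 + 6 + 4 + 7 + 10 + 4 + 8 + 2 + 6 + 3 + 8 + 8 + 7 + 7 + (10−7) + (10−10) + 2
      = 1 + 4 + 0 + 6 + 4 + 7 + 10 + 4 + 8 + 2 + 6 + 3 + 8 + 8 + 7 + 7 + 3 + 0 + 2 = 90

90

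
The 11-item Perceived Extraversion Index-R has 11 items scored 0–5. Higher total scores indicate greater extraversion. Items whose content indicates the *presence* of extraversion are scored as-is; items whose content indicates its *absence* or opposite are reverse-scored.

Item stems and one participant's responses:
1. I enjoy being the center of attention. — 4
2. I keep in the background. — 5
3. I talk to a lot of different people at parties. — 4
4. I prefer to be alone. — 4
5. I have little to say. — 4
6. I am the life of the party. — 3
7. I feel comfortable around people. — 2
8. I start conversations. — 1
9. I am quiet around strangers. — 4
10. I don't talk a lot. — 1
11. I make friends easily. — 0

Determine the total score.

21

Items 2, 4, 5, 9, 10 describe the absence/opposite of extraversion → reverse-score.
on a 0–5 scale, reversed = 5 − raw.
  item 1: 4
  item 2: 5 − 5 = 0
  item 3: 4
  item 4: 5 − 4 = 1
  item 5: 5 − 4 = 1
  item 6: 3
  item 7: 2
  item 8: 1
  item 9: 5 − 4 = 1
  item 10: 5 − 1 = 4
  item 11: 0
Total = 4 + 0 + 4 + 1 + 1 + 3 + 2 + 1 + 1 + 4 + 0 = 21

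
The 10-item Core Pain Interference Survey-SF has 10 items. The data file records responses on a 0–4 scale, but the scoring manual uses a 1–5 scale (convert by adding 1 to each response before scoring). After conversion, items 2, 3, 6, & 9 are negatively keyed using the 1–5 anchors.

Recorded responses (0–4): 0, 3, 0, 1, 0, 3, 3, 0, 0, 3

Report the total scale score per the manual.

27

Convert to 1–5: 1, 4, 1, 2, 1, 4, 4, 1, 1, 4
Reverse-coded (reversed = (1+5) − raw = 6 − raw):
  item 2: 6 − 4 = 2
  item 3: 6 − 1 = 5
  item 6: 6 − 4 = 2
  item 9: 6 − 1 = 5
Scored: 1, 2, 5, 2, 1, 2, 4, 1, 5, 4
Total = 27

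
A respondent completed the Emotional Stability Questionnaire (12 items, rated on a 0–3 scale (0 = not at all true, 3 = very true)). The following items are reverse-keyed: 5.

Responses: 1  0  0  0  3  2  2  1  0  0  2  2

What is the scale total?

10

Reverse-keyed items use 3 − raw:
  item 5: 3 − 3 = 0
After reverse-coding: 1, 0, 0, 0, 0, 2, 2, 1, 0, 0, 2, 2
Total = 1 + 0 + 0 + 0 + 0 + 2 + 2 + 1 + 0 + 0 + 2 + 2 = 10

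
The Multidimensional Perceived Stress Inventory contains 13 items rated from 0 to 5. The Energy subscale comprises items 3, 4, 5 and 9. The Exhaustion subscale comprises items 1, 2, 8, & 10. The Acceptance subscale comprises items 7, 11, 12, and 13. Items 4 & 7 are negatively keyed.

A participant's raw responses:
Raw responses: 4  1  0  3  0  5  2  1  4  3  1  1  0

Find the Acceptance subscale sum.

Acceptance items: 7, 11, 12, 13.
Of these, item 7 is negatively keyed; on a 0–5 scale, reversed = 5 − raw.
  item 7: 5 − 2 = 3
  item 11: 1
  item 12: 1
  item 13: 0
Sum = 3 + 1 + 1 + 0 = 5

5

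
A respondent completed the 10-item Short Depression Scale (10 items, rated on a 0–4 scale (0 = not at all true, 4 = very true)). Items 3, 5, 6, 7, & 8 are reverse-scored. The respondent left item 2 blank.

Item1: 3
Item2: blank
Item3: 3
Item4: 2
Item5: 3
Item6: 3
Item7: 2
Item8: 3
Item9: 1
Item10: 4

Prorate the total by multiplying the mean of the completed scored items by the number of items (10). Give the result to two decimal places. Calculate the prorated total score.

Reverse-coded (reversed = (0+4) − raw = 4 − raw):
  item 3: 4 − 3 = 1
  item 5: 4 − 3 = 1
  item 6: 4 − 3 = 1
  item 7: 4 − 2 = 2
  item 8: 4 − 3 = 1
Completed scored items (9 of 10): 3, 1, 2, 1, 1, 2, 1, 1, 4; sum = 16.
Person mean = 16 / 9 ≈ 1.7778
Prorated total = (16 / 9) × 10 = 17.78 (to 2 dp)

17.78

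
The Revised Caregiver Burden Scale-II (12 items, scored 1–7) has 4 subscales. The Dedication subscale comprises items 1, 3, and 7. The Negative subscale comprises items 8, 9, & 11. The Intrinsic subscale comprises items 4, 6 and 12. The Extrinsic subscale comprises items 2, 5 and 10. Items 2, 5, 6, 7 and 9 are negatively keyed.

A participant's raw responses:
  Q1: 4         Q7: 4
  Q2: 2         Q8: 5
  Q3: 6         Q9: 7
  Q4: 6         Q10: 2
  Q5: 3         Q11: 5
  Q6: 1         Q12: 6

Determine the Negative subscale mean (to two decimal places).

Negative items: 8, 9, 11.
Of these, item 9 is negatively keyed; reverse-coded value = 8 − response.
  item 8: 5
  item 9: 8 − 7 = 1
  item 11: 5
Sum = 5 + 1 + 5 = 11
Mean = 11 / 3 = 3.67

3.67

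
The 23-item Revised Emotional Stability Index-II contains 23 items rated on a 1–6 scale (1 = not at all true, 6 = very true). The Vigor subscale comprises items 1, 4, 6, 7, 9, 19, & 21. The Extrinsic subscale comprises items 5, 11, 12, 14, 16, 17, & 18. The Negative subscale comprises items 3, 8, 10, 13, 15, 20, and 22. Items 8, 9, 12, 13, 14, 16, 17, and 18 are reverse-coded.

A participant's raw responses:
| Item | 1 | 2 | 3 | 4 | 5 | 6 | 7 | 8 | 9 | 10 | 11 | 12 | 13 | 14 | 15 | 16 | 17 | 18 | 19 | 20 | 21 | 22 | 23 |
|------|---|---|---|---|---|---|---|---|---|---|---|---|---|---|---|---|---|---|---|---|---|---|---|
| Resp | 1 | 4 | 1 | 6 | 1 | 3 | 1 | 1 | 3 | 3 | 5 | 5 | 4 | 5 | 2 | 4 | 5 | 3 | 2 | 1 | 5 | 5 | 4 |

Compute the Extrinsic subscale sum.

Extrinsic items: 5, 11, 12, 14, 16, 17, 18.
Of these, items 12, 14, 16, 17, and 18 are reverse-coded; reverse-coded value = 7 − response.
  item 5: 1
  item 11: 5
  item 12: 7 − 5 = 2
  item 14: 7 − 5 = 2
  item 16: 7 − 4 = 3
  item 17: 7 − 5 = 2
  item 18: 7 − 3 = 4
Sum = 1 + 5 + 2 + 2 + 3 + 2 + 4 = 19

19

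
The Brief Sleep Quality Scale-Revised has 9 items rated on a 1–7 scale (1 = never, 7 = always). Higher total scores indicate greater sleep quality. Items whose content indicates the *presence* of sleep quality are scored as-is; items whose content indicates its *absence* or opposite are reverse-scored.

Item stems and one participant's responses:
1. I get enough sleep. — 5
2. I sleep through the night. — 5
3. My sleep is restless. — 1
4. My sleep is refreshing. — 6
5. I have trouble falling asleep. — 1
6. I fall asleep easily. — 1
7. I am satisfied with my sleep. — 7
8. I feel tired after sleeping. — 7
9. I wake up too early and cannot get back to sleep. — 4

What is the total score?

43

Items 3, 5, 8, 9 describe the absence/opposite of sleep quality → reverse-score.
reverse-coded value = 8 − response.
  item 1: 5
  item 2: 5
  item 3: 8 − 1 = 7
  item 4: 6
  item 5: 8 − 1 = 7
  item 6: 1
  item 7: 7
  item 8: 8 − 7 = 1
  item 9: 8 − 4 = 4
Total = 5 + 5 + 7 + 6 + 7 + 1 + 7 + 1 + 4 = 43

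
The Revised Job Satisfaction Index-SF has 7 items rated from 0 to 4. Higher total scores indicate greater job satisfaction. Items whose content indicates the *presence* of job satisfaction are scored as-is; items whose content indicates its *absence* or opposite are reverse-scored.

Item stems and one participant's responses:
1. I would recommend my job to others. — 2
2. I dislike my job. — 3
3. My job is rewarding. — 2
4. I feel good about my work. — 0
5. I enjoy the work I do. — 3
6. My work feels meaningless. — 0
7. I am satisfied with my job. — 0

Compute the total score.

12

Items 2, 6 describe the absence/opposite of job satisfaction → reverse-score.
on a 0–4 scale, reversed = 4 − raw.
  item 1: 2
  item 2: 4 − 3 = 1
  item 3: 2
  item 4: 0
  item 5: 3
  item 6: 4 − 0 = 4
  item 7: 0
Total = 2 + 1 + 2 + 0 + 3 + 4 + 0 = 12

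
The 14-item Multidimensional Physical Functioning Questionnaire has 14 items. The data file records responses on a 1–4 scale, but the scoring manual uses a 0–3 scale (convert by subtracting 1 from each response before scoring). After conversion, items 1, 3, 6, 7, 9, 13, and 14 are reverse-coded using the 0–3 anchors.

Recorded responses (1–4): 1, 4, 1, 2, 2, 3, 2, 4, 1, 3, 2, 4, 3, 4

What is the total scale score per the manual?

Convert to 0–3: 0, 3, 0, 1, 1, 2, 1, 3, 0, 2, 1, 3, 2, 3
Reverse-coded (on a 0–3 scale, reversed = 3 − raw):
  item 1: 3 − 0 = 3
  item 3: 3 − 0 = 3
  item 6: 3 − 2 = 1
  item 7: 3 − 1 = 2
  item 9: 3 − 0 = 3
  item 13: 3 − 2 = 1
  item 14: 3 − 3 = 0
Scored: 3, 3, 3, 1, 1, 1, 2, 3, 3, 2, 1, 3, 1, 0
Total = 27

27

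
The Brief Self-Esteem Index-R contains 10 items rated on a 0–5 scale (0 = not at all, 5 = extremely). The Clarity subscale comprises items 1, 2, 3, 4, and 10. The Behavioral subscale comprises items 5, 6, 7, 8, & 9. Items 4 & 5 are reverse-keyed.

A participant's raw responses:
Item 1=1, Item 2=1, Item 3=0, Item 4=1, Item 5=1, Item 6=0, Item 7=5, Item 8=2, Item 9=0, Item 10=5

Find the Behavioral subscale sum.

11

Behavioral items: 5, 6, 7, 8, 9.
Of these, item 5 is reverse-keyed; on a 0–5 scale, reversed = 5 − raw.
  item 5: 5 − 1 = 4
  item 6: 0
  item 7: 5
  item 8: 2
  item 9: 0
Sum = 4 + 0 + 5 + 2 + 0 = 11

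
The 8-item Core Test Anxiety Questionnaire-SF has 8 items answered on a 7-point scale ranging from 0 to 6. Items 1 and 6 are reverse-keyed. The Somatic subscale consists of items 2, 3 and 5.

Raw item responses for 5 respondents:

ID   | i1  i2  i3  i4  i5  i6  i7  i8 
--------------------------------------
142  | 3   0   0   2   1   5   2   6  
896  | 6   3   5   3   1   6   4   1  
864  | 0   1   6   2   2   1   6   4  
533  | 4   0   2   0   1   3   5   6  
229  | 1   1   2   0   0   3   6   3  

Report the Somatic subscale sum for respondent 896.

Respondent 896 raw: 6, 3, 5, 3, 1, 6, 4, 1.
Somatic items: 2, 3, 5.
Reverse-coded (reversed = (0+6) − raw = 6 − raw):
  item 2: 3
  item 3: 5
  item 5: 1
Sum = 3 + 5 + 1 = 9

9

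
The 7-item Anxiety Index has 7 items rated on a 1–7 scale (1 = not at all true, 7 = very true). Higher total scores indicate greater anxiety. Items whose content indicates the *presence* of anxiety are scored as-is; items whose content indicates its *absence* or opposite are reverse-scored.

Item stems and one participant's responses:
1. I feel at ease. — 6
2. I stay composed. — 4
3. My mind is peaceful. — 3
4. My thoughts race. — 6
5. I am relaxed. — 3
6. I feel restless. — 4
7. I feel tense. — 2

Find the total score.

28

Items 1, 2, 3, 5 describe the absence/opposite of anxiety → reverse-score.
reverse-coded value = 8 − response.
  item 1: 8 − 6 = 2
  item 2: 8 − 4 = 4
  item 3: 8 − 3 = 5
  item 4: 6
  item 5: 8 − 3 = 5
  item 6: 4
  item 7: 2
Total = 2 + 4 + 5 + 6 + 5 + 4 + 2 = 28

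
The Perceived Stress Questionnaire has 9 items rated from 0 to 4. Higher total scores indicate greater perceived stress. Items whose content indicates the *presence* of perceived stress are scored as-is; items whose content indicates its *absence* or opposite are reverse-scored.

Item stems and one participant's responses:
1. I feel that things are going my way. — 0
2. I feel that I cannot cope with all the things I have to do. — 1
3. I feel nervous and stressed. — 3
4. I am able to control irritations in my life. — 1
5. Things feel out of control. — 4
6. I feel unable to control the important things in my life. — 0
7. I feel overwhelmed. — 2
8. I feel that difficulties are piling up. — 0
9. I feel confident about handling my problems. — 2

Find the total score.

19

Items 1, 4, 9 describe the absence/opposite of perceived stress → reverse-score.
reversed = (0+4) − raw = 4 − raw.
  item 1: 4 − 0 = 4
  item 2: 1
  item 3: 3
  item 4: 4 − 1 = 3
  item 5: 4
  item 6: 0
  item 7: 2
  item 8: 0
  item 9: 4 − 2 = 2
Total = 4 + 1 + 3 + 3 + 4 + 0 + 2 + 0 + 2 = 19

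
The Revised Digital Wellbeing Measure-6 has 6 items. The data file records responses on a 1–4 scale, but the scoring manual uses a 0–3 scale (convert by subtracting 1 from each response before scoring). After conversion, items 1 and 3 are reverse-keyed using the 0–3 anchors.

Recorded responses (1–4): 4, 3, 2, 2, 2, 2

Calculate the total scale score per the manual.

7

Convert to 0–3: 3, 2, 1, 1, 1, 1
Reverse-coded (reversed = (0+3) − raw = 3 − raw):
  item 1: 3 − 3 = 0
  item 3: 3 − 1 = 2
Scored: 0, 2, 2, 1, 1, 1
Total = 7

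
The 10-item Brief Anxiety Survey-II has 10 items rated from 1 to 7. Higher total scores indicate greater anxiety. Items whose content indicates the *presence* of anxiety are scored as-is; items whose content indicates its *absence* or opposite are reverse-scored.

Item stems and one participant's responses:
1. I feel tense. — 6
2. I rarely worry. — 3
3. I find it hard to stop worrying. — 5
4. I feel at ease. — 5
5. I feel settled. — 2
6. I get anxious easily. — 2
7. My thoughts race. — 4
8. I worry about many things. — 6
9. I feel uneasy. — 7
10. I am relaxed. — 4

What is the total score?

48

Items 2, 4, 5, 10 describe the absence/opposite of anxiety → reverse-score.
reverse-coded value = 8 − response.
  item 1: 6
  item 2: 8 − 3 = 5
  item 3: 5
  item 4: 8 − 5 = 3
  item 5: 8 − 2 = 6
  item 6: 2
  item 7: 4
  item 8: 6
  item 9: 7
  item 10: 8 − 4 = 4
Total = 6 + 5 + 5 + 3 + 6 + 2 + 4 + 6 + 7 + 4 = 48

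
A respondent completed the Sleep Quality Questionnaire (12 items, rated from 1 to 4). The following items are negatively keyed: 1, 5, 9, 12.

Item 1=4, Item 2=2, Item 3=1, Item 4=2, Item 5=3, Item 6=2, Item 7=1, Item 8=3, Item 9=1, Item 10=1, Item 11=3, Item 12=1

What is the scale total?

Reversing items 1, 5, 9, and 12 with 5 − raw:
Total = (5−4) + 2 + 1 + 2 + (5−3) + 2 + 1 + 3 + (5−1) + 1 + 3 + (5−1)
      = 1 + 2 + 1 + 2 + 2 + 2 + 1 + 3 + 4 + 1 + 3 + 4 = 26

26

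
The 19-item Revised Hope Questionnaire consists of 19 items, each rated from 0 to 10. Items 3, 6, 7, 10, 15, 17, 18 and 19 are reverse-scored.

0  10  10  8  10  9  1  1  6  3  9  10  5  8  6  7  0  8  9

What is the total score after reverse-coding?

Apply reverse scoring (on a 0–10 scale, reversed = 10 − raw):
  item 3: 10 − 10 = 0
  item 6: 10 − 9 = 1
  item 7: 10 − 1 = 9
  item 10: 10 − 3 = 7
  item 15: 10 − 6 = 4
  item 17: 10 − 0 = 10
  item 18: 10 − 8 = 2
  item 19: 10 − 9 = 1
After reverse-coding: 0, 10, 0, 8, 10, 1, 9, 1, 6, 7, 9, 10, 5, 8, 4, 7, 10, 2, 1
Total = 0 + 10 + 0 + 8 + 10 + 1 + 9 + 1 + 6 + 7 + 9 + 10 + 5 + 8 + 4 + 7 + 10 + 2 + 1 = 108

108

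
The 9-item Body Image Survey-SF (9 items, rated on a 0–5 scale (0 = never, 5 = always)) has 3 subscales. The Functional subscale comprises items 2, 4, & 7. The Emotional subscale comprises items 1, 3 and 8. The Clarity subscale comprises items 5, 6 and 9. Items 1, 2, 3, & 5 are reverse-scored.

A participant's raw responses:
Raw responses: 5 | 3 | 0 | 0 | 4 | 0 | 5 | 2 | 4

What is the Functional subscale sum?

Functional items: 2, 4, 7.
Of these, item 2 is reverse-scored; on a 0–5 scale, reversed = 5 − raw.
  item 2: 5 − 3 = 2
  item 4: 0
  item 7: 5
Sum = 2 + 0 + 5 = 7

7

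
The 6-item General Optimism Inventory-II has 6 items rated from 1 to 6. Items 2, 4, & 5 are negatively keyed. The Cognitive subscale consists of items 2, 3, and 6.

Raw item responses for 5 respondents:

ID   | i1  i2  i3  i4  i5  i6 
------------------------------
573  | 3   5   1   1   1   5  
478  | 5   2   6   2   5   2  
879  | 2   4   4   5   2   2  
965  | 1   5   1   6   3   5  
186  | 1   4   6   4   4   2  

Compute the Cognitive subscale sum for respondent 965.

8

Respondent 965 raw: 1, 5, 1, 6, 3, 5.
Cognitive items: 2, 3, 6.
Reverse-coded (reversed = (1+6) − raw = 7 − raw):
  item 2: 7 − 5 = 2
  item 3: 1
  item 6: 5
Sum = 2 + 1 + 5 = 8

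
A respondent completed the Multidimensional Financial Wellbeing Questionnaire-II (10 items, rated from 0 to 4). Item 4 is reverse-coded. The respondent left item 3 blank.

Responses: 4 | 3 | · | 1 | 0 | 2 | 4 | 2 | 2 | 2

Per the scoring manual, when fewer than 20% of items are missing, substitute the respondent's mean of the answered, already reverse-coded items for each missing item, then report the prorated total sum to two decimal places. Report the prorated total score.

24.44

Reverse-coded (on a 0–4 scale, reversed = 4 − raw):
  item 4: 4 − 1 = 3
Completed scored items (9 of 10): 4, 3, 3, 0, 2, 4, 2, 2, 2; sum = 22.
Person mean = 22 / 9 ≈ 2.4444
Prorated total = (22 / 9) × 10 = 24.44 (to 2 dp)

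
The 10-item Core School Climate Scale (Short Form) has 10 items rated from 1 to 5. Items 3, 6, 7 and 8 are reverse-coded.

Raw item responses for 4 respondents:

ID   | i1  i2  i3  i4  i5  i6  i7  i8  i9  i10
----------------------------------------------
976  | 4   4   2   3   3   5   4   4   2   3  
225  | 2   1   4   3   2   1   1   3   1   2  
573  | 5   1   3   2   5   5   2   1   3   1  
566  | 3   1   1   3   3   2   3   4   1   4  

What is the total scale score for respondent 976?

28

Respondent 976 raw: 4, 4, 2, 3, 3, 5, 4, 4, 2, 3.
Reverse-coded (reversed = (1+5) − raw = 6 − raw):
  item 1: 4
  item 2: 4
  item 3: 6 − 2 = 4
  item 4: 3
  item 5: 3
  item 6: 6 − 5 = 1
  item 7: 6 − 4 = 2
  item 8: 6 − 4 = 2
  item 9: 2
  item 10: 3
Sum = 4 + 4 + 4 + 3 + 3 + 1 + 2 + 2 + 2 + 3 = 28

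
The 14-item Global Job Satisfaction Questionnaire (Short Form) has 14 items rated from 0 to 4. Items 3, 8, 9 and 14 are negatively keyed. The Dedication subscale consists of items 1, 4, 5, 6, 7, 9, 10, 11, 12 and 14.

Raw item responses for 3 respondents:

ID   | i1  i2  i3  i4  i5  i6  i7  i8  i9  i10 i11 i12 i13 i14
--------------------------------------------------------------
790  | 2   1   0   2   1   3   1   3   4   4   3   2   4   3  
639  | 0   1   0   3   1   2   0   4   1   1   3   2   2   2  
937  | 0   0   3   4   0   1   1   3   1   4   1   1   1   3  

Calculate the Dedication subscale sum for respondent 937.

Respondent 937 raw: 0, 0, 3, 4, 0, 1, 1, 3, 1, 4, 1, 1, 1, 3.
Dedication items: 1, 4, 5, 6, 7, 9, 10, 11, 12, 14.
Reverse-coded (reverse-coded value = 4 − response):
  item 1: 0
  item 4: 4
  item 5: 0
  item 6: 1
  item 7: 1
  item 9: 4 − 1 = 3
  item 10: 4
  item 11: 1
  item 12: 1
  item 14: 4 − 3 = 1
Sum = 0 + 4 + 0 + 1 + 1 + 3 + 4 + 1 + 1 + 1 = 16

16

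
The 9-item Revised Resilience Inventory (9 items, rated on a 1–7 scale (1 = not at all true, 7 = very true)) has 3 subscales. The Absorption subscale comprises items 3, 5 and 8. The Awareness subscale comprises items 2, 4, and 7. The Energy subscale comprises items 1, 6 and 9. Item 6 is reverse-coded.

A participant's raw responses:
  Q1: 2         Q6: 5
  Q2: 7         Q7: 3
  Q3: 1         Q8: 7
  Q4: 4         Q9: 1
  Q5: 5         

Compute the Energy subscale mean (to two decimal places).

Energy items: 1, 6, 9.
Of these, item 6 is reverse-coded; reverse-coded value = 8 − response.
  item 1: 2
  item 6: 8 − 5 = 3
  item 9: 1
Sum = 2 + 3 + 1 = 6
Mean = 6 / 3 = 2.00

2.00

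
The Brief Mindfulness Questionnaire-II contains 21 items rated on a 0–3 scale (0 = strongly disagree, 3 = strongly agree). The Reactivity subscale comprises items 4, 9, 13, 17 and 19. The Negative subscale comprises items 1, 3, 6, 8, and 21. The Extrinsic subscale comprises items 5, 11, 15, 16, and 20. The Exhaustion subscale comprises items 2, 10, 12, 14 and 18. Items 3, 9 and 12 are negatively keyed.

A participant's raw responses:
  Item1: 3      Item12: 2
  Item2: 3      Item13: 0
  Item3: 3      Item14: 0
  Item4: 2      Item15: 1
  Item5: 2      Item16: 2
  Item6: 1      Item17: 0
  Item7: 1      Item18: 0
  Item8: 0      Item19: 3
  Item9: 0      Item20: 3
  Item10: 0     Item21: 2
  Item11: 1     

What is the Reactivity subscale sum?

8

Reactivity items: 4, 9, 13, 17, 19.
Of these, item 9 is negatively keyed; reversed = (0+3) − raw = 3 − raw.
  item 4: 2
  item 9: 3 − 0 = 3
  item 13: 0
  item 17: 0
  item 19: 3
Sum = 2 + 3 + 0 + 0 + 3 = 8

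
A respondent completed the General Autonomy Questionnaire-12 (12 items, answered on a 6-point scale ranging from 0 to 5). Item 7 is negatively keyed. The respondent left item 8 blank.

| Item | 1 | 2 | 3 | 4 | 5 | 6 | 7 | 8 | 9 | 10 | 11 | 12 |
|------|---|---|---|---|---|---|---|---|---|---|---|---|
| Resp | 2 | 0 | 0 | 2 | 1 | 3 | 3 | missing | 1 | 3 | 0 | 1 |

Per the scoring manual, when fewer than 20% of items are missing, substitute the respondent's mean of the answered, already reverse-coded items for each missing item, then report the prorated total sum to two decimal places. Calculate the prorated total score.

16.36

Reverse-coded (reversed = (0+5) − raw = 5 − raw):
  item 7: 5 − 3 = 2
Completed scored items (11 of 12): 2, 0, 0, 2, 1, 3, 2, 1, 3, 0, 1; sum = 15.
Person mean = 15 / 11 ≈ 1.3636
Prorated total = (15 / 11) × 12 = 16.36 (to 2 dp)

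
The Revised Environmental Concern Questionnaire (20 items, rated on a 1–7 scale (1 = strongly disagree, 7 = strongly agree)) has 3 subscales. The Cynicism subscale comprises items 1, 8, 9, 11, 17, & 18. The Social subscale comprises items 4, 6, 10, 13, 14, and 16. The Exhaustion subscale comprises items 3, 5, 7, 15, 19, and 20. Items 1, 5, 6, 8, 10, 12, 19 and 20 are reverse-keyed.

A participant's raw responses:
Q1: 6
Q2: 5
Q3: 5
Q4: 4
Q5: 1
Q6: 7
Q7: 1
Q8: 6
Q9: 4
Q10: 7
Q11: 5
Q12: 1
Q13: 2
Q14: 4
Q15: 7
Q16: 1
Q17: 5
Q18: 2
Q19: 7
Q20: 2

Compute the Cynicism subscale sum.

Cynicism items: 1, 8, 9, 11, 17, 18.
Of these, items 1 & 8 are reverse-keyed; reversed = (1+7) − raw = 8 − raw.
  item 1: 8 − 6 = 2
  item 8: 8 − 6 = 2
  item 9: 4
  item 11: 5
  item 17: 5
  item 18: 2
Sum = 2 + 2 + 4 + 5 + 5 + 2 = 20

20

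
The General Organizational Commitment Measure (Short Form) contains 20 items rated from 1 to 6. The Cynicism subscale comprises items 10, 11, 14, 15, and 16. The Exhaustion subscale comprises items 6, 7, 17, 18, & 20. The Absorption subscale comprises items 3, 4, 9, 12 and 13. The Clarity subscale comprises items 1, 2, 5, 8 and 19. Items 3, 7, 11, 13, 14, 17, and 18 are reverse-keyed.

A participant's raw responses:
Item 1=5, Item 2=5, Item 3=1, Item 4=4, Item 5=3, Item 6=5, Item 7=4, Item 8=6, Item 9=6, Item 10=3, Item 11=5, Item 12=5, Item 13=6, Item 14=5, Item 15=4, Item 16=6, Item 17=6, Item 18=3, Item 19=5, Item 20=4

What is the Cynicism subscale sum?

Cynicism items: 10, 11, 14, 15, 16.
Of these, items 11 and 14 are reverse-keyed; reversed = (1+6) − raw = 7 − raw.
  item 10: 3
  item 11: 7 − 5 = 2
  item 14: 7 − 5 = 2
  item 15: 4
  item 16: 6
Sum = 3 + 2 + 2 + 4 + 6 = 17

17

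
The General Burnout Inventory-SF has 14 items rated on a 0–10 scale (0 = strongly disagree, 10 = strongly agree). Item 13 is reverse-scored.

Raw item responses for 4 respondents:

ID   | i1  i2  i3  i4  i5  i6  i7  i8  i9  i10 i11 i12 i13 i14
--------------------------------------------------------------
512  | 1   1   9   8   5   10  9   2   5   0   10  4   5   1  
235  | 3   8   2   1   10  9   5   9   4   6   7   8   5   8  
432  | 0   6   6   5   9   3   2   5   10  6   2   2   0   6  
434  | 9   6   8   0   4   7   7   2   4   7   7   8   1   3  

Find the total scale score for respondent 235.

Respondent 235 raw: 3, 8, 2, 1, 10, 9, 5, 9, 4, 6, 7, 8, 5, 8.
Reverse-coded (reverse-coded value = 10 − response):
  item 1: 3
  item 2: 8
  item 3: 2
  item 4: 1
  item 5: 10
  item 6: 9
  item 7: 5
  item 8: 9
  item 9: 4
  item 10: 6
  item 11: 7
  item 12: 8
  item 13: 10 − 5 = 5
  item 14: 8
Sum = 3 + 8 + 2 + 1 + 10 + 9 + 5 + 9 + 4 + 6 + 7 + 8 + 5 + 8 = 85

85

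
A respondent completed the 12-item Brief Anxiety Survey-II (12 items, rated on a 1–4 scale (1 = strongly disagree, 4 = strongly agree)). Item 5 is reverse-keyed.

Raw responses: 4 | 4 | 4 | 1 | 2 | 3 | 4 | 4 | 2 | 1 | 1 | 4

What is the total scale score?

35

Raw sum = 34. Reverse-keyed items: 5; their raw sum = 2.
Each reversal replaces raw with 5 − raw, changing the total by 5 − 2·raw per item.
Total = 34 + 1·5 − 2·2 = 34 + 5 − 4 = 35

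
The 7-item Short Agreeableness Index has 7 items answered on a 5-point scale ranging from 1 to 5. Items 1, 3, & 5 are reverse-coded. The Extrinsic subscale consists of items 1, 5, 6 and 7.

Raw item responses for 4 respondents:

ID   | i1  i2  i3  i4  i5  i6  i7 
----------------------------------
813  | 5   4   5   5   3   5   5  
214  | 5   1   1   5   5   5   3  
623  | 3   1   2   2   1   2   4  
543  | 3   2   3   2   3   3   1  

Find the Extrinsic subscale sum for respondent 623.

14

Respondent 623 raw: 3, 1, 2, 2, 1, 2, 4.
Extrinsic items: 1, 5, 6, 7.
Reverse-coded (on a 1–5 scale, reversed = 6 − raw):
  item 1: 6 − 3 = 3
  item 5: 6 − 1 = 5
  item 6: 2
  item 7: 4
Sum = 3 + 5 + 2 + 4 = 14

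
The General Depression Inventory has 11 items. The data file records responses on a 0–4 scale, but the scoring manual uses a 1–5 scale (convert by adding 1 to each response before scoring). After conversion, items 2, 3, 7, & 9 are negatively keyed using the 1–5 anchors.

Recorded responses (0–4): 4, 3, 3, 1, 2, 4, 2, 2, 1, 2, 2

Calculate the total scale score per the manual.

35

Convert to 1–5: 5, 4, 4, 2, 3, 5, 3, 3, 2, 3, 3
Reverse-coded (reversed = (1+5) − raw = 6 − raw):
  item 2: 6 − 4 = 2
  item 3: 6 − 4 = 2
  item 7: 6 − 3 = 3
  item 9: 6 − 2 = 4
Scored: 5, 2, 2, 2, 3, 5, 3, 3, 4, 3, 3
Total = 35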